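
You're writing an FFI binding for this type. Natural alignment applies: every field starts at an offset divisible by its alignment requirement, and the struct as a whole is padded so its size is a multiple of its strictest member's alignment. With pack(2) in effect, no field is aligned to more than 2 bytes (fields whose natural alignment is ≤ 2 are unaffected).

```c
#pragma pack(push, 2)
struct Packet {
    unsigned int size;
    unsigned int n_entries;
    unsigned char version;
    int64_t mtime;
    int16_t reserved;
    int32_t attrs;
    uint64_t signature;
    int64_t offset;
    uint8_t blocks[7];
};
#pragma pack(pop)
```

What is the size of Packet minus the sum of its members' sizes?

2

0..4  size  (4B, 2-aligned)
4..8  n_entries  (4B, 2-aligned)
8..9  version  (1B, 1-aligned)
9..10  -- padding (1B)
10..18  mtime  (8B, 2-aligned)
18..20  reserved  (2B, 2-aligned)
20..24  attrs  (4B, 2-aligned)
24..32  signature  (8B, 2-aligned)
32..40  offset  (8B, 2-aligned)
40..47  blocks  (7B, 1-aligned)
47..48  -- tail padding (1B)
sizeof = 48, alignof = 2
data bytes 46, size 48 → padding 2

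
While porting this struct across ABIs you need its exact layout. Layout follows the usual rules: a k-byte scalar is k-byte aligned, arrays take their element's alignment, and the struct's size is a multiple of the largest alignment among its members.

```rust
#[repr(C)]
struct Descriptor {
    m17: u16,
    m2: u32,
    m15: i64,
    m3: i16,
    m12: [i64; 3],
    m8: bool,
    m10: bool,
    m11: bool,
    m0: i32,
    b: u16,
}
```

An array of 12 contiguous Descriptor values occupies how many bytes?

m17 at 0 (size 2, align 2) → ends 2
pad 2 to align 4 for m2
m2 at 4 (size 4, align 4) → ends 8
m15 at 8 (size 8, align 8) → ends 16
m3 at 16 (size 2, align 2) → ends 18
pad 6 to align 8 for m12
m12 at 24 (size 24, align 8) → ends 48
m8 at 48 (size 1, align 1) → ends 49
m10 at 49 (size 1, align 1) → ends 50
m11 at 50 (size 1, align 1) → ends 51
pad 1 to align 4 for m0
m0 at 52 (size 4, align 4) → ends 56
b at 56 (size 2, align 2) → ends 58
tail pad 6 to reach multiple of 8
total 64 bytes, alignment 8
array of 12: 12 × 64 = 768

768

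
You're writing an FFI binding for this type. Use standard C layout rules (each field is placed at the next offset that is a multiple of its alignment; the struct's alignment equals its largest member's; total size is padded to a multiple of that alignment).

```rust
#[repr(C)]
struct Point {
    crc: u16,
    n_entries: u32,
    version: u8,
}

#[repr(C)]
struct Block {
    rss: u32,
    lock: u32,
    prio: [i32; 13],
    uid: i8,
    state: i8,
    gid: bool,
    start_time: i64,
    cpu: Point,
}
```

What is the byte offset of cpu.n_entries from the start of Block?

Point: crc at 0 (size 2, align 2) → ends 2; pad 2 to align 4 for n_entries; n_entries at 4 (size 4, align 4) → ends 8; version at 8 (size 1, align 1) → ends 9; tail pad 3 to reach multiple of 4; total 12 bytes, alignment 4
rss at 0 (size 4, align 4) → ends 4
lock at 4 (size 4, align 4) → ends 8
prio at 8 (size 52, align 4) → ends 60
uid at 60 (size 1, align 1) → ends 61
state at 61 (size 1, align 1) → ends 62
gid at 62 (size 1, align 1) → ends 63
pad 1 to align 8 for start_time
start_time at 64 (size 8, align 8) → ends 72
cpu at 72 (size 12, align 4) → ends 84
within Point: n_entries at 4
72 + 4 = 76

76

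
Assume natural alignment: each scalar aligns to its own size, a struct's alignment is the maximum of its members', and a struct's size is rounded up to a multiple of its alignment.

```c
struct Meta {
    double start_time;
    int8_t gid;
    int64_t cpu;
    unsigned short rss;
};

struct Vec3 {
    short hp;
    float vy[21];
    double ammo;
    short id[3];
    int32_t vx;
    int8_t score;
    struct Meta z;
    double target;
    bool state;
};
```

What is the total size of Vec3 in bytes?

Meta: @0: start_time [8B, align 8] → 8; @8: gid [1B, align 1] → 9; +7 pad (align 8); @16: cpu [8B, align 8] → 24; @24: rss [2B, align 2] → 26; +6 tail pad (align 8); size 32, align 8
@0: hp [2B, align 2] → 2
+2 pad (align 4)
@4: vy [84B, align 4] → 88
@88: ammo [8B, align 8] → 96
@96: id [6B, align 2] → 102
+2 pad (align 4)
@104: vx [4B, align 4] → 108
@108: score [1B, align 1] → 109
+3 pad (align 8)
@112: z [32B, align 8] → 144
@144: target [8B, align 8] → 152
@152: state [1B, align 1] → 153
+7 tail pad (align 8)
size 160, align 8

160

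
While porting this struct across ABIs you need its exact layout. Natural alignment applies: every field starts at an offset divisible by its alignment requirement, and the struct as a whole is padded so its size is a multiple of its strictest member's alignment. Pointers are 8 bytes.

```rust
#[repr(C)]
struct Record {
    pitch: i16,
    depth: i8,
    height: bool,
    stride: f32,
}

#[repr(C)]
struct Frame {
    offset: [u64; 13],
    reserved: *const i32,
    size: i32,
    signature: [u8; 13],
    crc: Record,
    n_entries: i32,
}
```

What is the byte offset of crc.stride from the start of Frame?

Record: 0..2  pitch  (2B, 2-aligned); 2..3  depth  (1B, 1-aligned); 3..4  height  (1B, 1-aligned); 4..8  stride  (4B, 4-aligned); sizeof = 8, alignof = 4
0..104  offset  (104B, 8-aligned)
104..112  reserved  (8B, 8-aligned)
112..116  size  (4B, 4-aligned)
116..129  signature  (13B, 1-aligned)
129..132  -- padding (3B)
132..140  crc  (8B, 4-aligned)
within Record: stride at 4
132 + 4 = 136

136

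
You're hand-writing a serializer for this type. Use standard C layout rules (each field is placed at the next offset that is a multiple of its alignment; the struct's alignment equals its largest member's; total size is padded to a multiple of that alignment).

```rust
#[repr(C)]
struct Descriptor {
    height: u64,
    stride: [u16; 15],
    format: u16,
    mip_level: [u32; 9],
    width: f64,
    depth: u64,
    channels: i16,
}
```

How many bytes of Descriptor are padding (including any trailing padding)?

10

0..8  height  (8B, 8-aligned)
8..38  stride  (30B, 2-aligned)
38..40  format  (2B, 2-aligned)
40..76  mip_level  (36B, 4-aligned)
76..80  -- padding (4B)
80..88  width  (8B, 8-aligned)
88..96  depth  (8B, 8-aligned)
96..98  channels  (2B, 2-aligned)
98..104  -- tail padding (6B)
sizeof = 104, alignof = 8
data bytes 94, size 104 → padding 10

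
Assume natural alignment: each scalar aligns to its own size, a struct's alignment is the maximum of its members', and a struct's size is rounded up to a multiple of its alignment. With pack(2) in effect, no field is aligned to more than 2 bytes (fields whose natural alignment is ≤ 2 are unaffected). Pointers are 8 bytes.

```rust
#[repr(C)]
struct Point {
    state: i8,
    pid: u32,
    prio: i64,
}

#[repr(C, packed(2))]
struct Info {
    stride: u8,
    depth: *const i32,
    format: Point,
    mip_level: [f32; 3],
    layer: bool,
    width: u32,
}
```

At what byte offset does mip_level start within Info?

26

Point: @0: state [1B, align 1] → 1; +3 pad (align 4); @4: pid [4B, align 4] → 8; @8: prio [8B, align 8] → 16; size 16, align 8
@0: stride [1B, align 1] → 1
+1 pad (align 2)
@2: depth [8B, align 2] → 10
@10: format [16B, align 2] → 26
@26: mip_level [12B, align 2] → 38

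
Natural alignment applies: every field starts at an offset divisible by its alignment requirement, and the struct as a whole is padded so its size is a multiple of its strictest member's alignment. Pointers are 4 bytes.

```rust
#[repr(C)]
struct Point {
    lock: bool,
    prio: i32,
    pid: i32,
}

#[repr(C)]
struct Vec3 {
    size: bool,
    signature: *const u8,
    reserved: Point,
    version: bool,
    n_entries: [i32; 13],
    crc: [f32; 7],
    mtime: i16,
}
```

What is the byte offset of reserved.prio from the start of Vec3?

12

Point: @0: lock [1B, align 1] → 1; +3 pad (align 4); @4: prio [4B, align 4] → 8; @8: pid [4B, align 4] → 12; size 12, align 4
@0: size [1B, align 1] → 1
+3 pad (align 4)
@4: signature [4B, align 4] → 8
@8: reserved [12B, align 4] → 20
within Point: prio at 4
8 + 4 = 12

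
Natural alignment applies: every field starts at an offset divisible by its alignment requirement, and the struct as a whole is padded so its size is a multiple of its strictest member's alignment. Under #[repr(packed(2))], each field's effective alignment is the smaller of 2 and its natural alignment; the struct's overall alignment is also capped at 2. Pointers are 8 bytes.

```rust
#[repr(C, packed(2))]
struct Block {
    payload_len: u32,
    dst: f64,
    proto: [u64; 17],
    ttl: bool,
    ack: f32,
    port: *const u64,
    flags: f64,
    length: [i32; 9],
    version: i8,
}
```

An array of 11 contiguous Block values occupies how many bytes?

payload_len at 0 (size 4, align 2) → ends 4
dst at 4 (size 8, align 2) → ends 12
proto at 12 (size 136, align 2) → ends 148
ttl at 148 (size 1, align 1) → ends 149
pad 1 to align 2 for ack
ack at 150 (size 4, align 2) → ends 154
port at 154 (size 8, align 2) → ends 162
flags at 162 (size 8, align 2) → ends 170
length at 170 (size 36, align 2) → ends 206
version at 206 (size 1, align 1) → ends 207
tail pad 1 to reach multiple of 2
total 208 bytes, alignment 2
array of 11: 11 × 208 = 2288

2288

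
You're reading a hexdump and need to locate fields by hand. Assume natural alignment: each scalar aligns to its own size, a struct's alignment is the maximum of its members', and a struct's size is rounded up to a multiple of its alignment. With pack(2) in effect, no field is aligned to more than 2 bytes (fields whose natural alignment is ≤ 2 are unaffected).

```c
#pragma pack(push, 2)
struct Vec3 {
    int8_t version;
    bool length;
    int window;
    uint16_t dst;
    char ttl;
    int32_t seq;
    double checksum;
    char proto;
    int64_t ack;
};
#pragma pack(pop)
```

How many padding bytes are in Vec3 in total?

2

@0: version [1B, align 1] → 1
@1: length [1B, align 1] → 2
@2: window [4B, align 2] → 6
@6: dst [2B, align 2] → 8
@8: ttl [1B, align 1] → 9
+1 pad (align 2)
@10: seq [4B, align 2] → 14
@14: checksum [8B, align 2] → 22
@22: proto [1B, align 1] → 23
+1 pad (align 2)
@24: ack [8B, align 2] → 32
size 32, align 2
data bytes 30, size 32 → padding 2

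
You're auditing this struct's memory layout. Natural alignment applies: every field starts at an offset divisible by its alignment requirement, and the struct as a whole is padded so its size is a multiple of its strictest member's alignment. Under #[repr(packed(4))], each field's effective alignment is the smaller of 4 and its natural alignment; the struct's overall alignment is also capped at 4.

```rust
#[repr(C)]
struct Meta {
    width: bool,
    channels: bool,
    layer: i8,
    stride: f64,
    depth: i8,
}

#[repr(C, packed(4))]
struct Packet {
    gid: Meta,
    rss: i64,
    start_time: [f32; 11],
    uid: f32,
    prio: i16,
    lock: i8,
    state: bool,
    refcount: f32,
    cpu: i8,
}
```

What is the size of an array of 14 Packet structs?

1288

Meta: width at 0 (size 1, align 1) → ends 1; channels at 1 (size 1, align 1) → ends 2; layer at 2 (size 1, align 1) → ends 3; pad 5 to align 8 for stride; stride at 8 (size 8, align 8) → ends 16; depth at 16 (size 1, align 1) → ends 17; tail pad 7 to reach multiple of 8; total 24 bytes, alignment 8
gid at 0 (size 24, align 4) → ends 24
rss at 24 (size 8, align 4) → ends 32
start_time at 32 (size 44, align 4) → ends 76
uid at 76 (size 4, align 4) → ends 80
prio at 80 (size 2, align 2) → ends 82
lock at 82 (size 1, align 1) → ends 83
state at 83 (size 1, align 1) → ends 84
refcount at 84 (size 4, align 4) → ends 88
cpu at 88 (size 1, align 1) → ends 89
tail pad 3 to reach multiple of 4
total 92 bytes, alignment 4
array of 14: 14 × 92 = 1288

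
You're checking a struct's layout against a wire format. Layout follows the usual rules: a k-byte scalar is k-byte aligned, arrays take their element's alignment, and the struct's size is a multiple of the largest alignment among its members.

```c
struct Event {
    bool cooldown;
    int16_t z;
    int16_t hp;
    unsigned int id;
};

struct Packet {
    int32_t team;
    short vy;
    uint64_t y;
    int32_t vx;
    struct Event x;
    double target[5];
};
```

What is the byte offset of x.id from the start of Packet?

Event: @0: cooldown [1B, align 1] → 1; +1 pad (align 2); @2: z [2B, align 2] → 4; @4: hp [2B, align 2] → 6; +2 pad (align 4); @8: id [4B, align 4] → 12; size 12, align 4
@0: team [4B, align 4] → 4
@4: vy [2B, align 2] → 6
+2 pad (align 8)
@8: y [8B, align 8] → 16
@16: vx [4B, align 4] → 20
@20: x [12B, align 4] → 32
within Event: id at 8
20 + 8 = 28

28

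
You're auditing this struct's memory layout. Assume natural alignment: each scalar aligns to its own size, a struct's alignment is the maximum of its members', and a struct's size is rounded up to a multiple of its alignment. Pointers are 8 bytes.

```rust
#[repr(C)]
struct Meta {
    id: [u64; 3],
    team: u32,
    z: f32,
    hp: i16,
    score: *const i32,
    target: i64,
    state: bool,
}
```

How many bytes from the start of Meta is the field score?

40

0..24  id  (24B, 8-aligned)
24..28  team  (4B, 4-aligned)
28..32  z  (4B, 4-aligned)
32..34  hp  (2B, 2-aligned)
34..40  -- padding (6B)
40..48  score  (8B, 8-aligned)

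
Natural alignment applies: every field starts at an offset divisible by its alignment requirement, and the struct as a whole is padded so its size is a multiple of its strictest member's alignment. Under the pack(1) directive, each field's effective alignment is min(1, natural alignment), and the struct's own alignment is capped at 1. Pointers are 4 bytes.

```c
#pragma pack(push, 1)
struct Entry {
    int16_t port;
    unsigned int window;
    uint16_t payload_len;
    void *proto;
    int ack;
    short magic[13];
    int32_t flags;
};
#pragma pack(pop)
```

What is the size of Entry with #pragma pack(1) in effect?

port at 0 (size 2, align 1) → ends 2
window at 2 (size 4, align 1) → ends 6
payload_len at 6 (size 2, align 1) → ends 8
proto at 8 (size 4, align 1) → ends 12
ack at 12 (size 4, align 1) → ends 16
magic at 16 (size 26, align 1) → ends 42
flags at 42 (size 4, align 1) → ends 46
total 46 bytes, alignment 1

46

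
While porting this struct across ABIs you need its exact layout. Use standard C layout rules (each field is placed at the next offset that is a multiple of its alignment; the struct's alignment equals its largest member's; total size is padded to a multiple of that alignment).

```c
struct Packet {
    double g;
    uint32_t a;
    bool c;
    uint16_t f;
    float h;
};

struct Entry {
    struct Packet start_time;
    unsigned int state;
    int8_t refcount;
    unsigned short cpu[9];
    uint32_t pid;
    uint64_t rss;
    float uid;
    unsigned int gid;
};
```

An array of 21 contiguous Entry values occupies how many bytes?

Packet: 0..8  g  (8B, 8-aligned); 8..12  a  (4B, 4-aligned); 12..13  c  (1B, 1-aligned); 13..14  -- padding (1B); 14..16  f  (2B, 2-aligned); 16..20  h  (4B, 4-aligned); 20..24  -- tail padding (4B); sizeof = 24, alignof = 8
0..24  start_time  (24B, 8-aligned)
24..28  state  (4B, 4-aligned)
28..29  refcount  (1B, 1-aligned)
29..30  -- padding (1B)
30..48  cpu  (18B, 2-aligned)
48..52  pid  (4B, 4-aligned)
52..56  -- padding (4B)
56..64  rss  (8B, 8-aligned)
64..68  uid  (4B, 4-aligned)
68..72  gid  (4B, 4-aligned)
sizeof = 72, alignof = 8
array of 21: 21 × 72 = 1512

1512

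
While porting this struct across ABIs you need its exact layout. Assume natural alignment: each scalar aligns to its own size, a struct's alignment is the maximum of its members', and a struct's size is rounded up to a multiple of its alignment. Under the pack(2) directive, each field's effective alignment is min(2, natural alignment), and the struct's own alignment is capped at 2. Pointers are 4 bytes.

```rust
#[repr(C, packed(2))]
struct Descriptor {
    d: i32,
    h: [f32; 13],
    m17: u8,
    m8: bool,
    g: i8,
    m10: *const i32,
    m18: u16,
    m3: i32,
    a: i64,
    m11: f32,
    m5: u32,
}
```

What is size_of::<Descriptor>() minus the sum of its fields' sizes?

1

@0: d [4B, align 2] → 4
@4: h [52B, align 2] → 56
@56: m17 [1B, align 1] → 57
@57: m8 [1B, align 1] → 58
@58: g [1B, align 1] → 59
+1 pad (align 2)
@60: m10 [4B, align 2] → 64
@64: m18 [2B, align 2] → 66
@66: m3 [4B, align 2] → 70
@70: a [8B, align 2] → 78
@78: m11 [4B, align 2] → 82
@82: m5 [4B, align 2] → 86
size 86, align 2
data bytes 85, size 86 → padding 1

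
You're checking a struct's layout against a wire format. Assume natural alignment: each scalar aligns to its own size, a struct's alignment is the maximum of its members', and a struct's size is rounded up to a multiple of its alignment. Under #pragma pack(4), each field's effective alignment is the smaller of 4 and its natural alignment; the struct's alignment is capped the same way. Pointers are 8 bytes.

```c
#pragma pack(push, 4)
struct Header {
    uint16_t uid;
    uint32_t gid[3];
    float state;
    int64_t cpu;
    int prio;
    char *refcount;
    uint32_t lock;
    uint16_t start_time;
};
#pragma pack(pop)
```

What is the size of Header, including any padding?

uid at 0 (size 2, align 2) → ends 2
pad 2 to align 4 for gid
gid at 4 (size 12, align 4) → ends 16
state at 16 (size 4, align 4) → ends 20
cpu at 20 (size 8, align 4) → ends 28
prio at 28 (size 4, align 4) → ends 32
refcount at 32 (size 8, align 4) → ends 40
lock at 40 (size 4, align 4) → ends 44
start_time at 44 (size 2, align 2) → ends 46
tail pad 2 to reach multiple of 4
total 48 bytes, alignment 4

48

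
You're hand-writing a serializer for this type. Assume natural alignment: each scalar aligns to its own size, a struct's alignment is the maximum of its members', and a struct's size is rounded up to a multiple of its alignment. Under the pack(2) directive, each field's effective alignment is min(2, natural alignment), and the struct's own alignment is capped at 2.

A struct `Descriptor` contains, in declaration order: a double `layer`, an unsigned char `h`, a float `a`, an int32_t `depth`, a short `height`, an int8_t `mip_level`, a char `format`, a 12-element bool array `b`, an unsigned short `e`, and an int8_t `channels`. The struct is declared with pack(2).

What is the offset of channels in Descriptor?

@0: layer [8B, align 2] → 8
@8: h [1B, align 1] → 9
+1 pad (align 2)
@10: a [4B, align 2] → 14
@14: depth [4B, align 2] → 18
@18: height [2B, align 2] → 20
@20: mip_level [1B, align 1] → 21
@21: format [1B, align 1] → 22
@22: b [12B, align 1] → 34
@34: e [2B, align 2] → 36
@36: channels [1B, align 1] → 37

36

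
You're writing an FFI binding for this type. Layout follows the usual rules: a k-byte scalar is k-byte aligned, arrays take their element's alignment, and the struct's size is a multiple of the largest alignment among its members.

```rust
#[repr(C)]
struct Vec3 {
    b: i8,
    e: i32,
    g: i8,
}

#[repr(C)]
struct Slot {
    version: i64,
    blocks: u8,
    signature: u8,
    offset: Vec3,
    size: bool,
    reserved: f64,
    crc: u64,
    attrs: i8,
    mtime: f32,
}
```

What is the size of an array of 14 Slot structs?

784

Vec3: @0: b [1B, align 1] → 1; +3 pad (align 4); @4: e [4B, align 4] → 8; @8: g [1B, align 1] → 9; +3 tail pad (align 4); size 12, align 4
@0: version [8B, align 8] → 8
@8: blocks [1B, align 1] → 9
@9: signature [1B, align 1] → 10
+2 pad (align 4)
@12: offset [12B, align 4] → 24
@24: size [1B, align 1] → 25
+7 pad (align 8)
@32: reserved [8B, align 8] → 40
@40: crc [8B, align 8] → 48
@48: attrs [1B, align 1] → 49
+3 pad (align 4)
@52: mtime [4B, align 4] → 56
size 56, align 8
array of 14: 14 × 56 = 784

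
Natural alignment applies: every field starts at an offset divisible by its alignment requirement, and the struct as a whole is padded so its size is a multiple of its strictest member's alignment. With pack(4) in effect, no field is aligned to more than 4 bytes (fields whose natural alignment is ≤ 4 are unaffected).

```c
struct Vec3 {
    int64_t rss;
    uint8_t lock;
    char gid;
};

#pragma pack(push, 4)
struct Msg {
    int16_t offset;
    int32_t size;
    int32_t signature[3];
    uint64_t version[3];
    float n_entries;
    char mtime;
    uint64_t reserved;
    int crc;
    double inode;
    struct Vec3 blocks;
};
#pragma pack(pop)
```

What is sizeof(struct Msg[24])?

2112

Vec3: 0..8  rss  (8B, 8-aligned); 8..9  lock  (1B, 1-aligned); 9..10  gid  (1B, 1-aligned); 10..16  -- tail padding (6B); sizeof = 16, alignof = 8
0..2  offset  (2B, 2-aligned)
2..4  -- padding (2B)
4..8  size  (4B, 4-aligned)
8..20  signature  (12B, 4-aligned)
20..44  version  (24B, 4-aligned)
44..48  n_entries  (4B, 4-aligned)
48..49  mtime  (1B, 1-aligned)
49..52  -- padding (3B)
52..60  reserved  (8B, 4-aligned)
60..64  crc  (4B, 4-aligned)
64..72  inode  (8B, 4-aligned)
72..88  blocks  (16B, 4-aligned)
sizeof = 88, alignof = 4
array of 24: 24 × 88 = 2112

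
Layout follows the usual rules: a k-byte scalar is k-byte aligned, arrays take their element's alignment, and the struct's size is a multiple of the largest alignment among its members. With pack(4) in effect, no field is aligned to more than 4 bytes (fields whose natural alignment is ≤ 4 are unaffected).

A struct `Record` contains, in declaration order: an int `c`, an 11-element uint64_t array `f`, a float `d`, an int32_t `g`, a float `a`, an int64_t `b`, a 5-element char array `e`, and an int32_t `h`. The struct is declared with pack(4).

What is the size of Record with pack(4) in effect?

@0: c [4B, align 4] → 4
@4: f [88B, align 4] → 92
@92: d [4B, align 4] → 96
@96: g [4B, align 4] → 100
@100: a [4B, align 4] → 104
@104: b [8B, align 4] → 112
@112: e [5B, align 1] → 117
+3 pad (align 4)
@120: h [4B, align 4] → 124
size 124, align 4

124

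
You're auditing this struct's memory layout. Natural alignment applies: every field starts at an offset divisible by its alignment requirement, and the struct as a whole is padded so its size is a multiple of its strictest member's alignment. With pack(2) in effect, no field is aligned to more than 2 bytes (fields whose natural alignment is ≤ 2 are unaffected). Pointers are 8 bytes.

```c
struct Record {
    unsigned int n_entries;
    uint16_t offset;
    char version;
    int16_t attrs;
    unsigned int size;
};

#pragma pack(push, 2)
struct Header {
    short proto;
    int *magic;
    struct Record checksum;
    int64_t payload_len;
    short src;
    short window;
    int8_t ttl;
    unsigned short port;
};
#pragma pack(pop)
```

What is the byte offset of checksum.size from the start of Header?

22

Record: n_entries at 0 (size 4, align 4) → ends 4; offset at 4 (size 2, align 2) → ends 6; version at 6 (size 1, align 1) → ends 7; pad 1 to align 2 for attrs; attrs at 8 (size 2, align 2) → ends 10; pad 2 to align 4 for size; size at 12 (size 4, align 4) → ends 16; total 16 bytes, alignment 4
proto at 0 (size 2, align 2) → ends 2
magic at 2 (size 8, align 2) → ends 10
checksum at 10 (size 16, align 2) → ends 26
within Record: size at 12
10 + 12 = 22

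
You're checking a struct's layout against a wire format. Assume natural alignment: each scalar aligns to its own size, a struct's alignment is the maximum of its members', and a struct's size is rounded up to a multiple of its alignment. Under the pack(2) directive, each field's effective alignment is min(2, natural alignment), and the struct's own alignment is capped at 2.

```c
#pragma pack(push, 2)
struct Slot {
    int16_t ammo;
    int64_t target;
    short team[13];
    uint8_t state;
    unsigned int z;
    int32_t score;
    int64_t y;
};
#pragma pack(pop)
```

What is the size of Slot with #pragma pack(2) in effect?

54

@0: ammo [2B, align 2] → 2
@2: target [8B, align 2] → 10
@10: team [26B, align 2] → 36
@36: state [1B, align 1] → 37
+1 pad (align 2)
@38: z [4B, align 2] → 42
@42: score [4B, align 2] → 46
@46: y [8B, align 2] → 54
size 54, align 2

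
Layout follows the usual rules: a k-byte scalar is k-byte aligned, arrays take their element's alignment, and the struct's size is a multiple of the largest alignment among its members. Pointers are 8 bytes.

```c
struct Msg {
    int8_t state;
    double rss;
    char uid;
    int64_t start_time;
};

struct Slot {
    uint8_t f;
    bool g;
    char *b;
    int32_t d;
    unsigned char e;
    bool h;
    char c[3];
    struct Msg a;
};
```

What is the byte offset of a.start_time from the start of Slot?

56

Msg: @0: state [1B, align 1] → 1; +7 pad (align 8); @8: rss [8B, align 8] → 16; @16: uid [1B, align 1] → 17; +7 pad (align 8); @24: start_time [8B, align 8] → 32; size 32, align 8
@0: f [1B, align 1] → 1
@1: g [1B, align 1] → 2
+6 pad (align 8)
@8: b [8B, align 8] → 16
@16: d [4B, align 4] → 20
@20: e [1B, align 1] → 21
@21: h [1B, align 1] → 22
@22: c [3B, align 1] → 25
+7 pad (align 8)
@32: a [32B, align 8] → 64
within Msg: start_time at 24
32 + 24 = 56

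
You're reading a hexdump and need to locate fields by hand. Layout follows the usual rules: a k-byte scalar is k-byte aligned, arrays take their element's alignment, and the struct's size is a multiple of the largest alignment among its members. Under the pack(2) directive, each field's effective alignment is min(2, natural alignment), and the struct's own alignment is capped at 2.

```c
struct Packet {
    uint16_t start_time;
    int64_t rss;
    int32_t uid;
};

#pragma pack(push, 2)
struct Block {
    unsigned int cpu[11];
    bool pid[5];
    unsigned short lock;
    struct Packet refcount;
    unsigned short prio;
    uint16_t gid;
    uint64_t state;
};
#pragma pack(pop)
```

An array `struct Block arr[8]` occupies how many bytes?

Packet: 0..2  start_time  (2B, 2-aligned); 2..8  -- padding (6B); 8..16  rss  (8B, 8-aligned); 16..20  uid  (4B, 4-aligned); 20..24  -- tail padding (4B); sizeof = 24, alignof = 8
0..44  cpu  (44B, 2-aligned)
44..49  pid  (5B, 1-aligned)
49..50  -- padding (1B)
50..52  lock  (2B, 2-aligned)
52..76  refcount  (24B, 2-aligned)
76..78  prio  (2B, 2-aligned)
78..80  gid  (2B, 2-aligned)
80..88  state  (8B, 2-aligned)
sizeof = 88, alignof = 2
array of 8: 8 × 88 = 704

704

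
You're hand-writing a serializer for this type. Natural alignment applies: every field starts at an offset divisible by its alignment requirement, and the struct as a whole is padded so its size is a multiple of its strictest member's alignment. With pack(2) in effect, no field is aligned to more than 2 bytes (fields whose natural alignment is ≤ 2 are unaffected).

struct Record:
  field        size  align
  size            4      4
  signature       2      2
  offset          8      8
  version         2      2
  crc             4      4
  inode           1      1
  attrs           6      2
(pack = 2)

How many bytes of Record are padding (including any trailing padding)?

1

@0: size [4B, align 2] → 4
@4: signature [2B, align 2] → 6
@6: offset [8B, align 2] → 14
@14: version [2B, align 2] → 16
@16: crc [4B, align 2] → 20
@20: inode [1B, align 1] → 21
+1 pad (align 2)
@22: attrs [6B, align 2] → 28
size 28, align 2
data bytes 27, size 28 → padding 1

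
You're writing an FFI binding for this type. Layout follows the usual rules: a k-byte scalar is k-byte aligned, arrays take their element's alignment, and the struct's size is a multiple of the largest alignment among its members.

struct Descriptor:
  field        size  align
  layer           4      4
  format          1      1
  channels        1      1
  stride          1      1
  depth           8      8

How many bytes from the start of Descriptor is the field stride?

0..4  layer  (4B, 4-aligned)
4..5  format  (1B, 1-aligned)
5..6  channels  (1B, 1-aligned)
6..7  stride  (1B, 1-aligned)

6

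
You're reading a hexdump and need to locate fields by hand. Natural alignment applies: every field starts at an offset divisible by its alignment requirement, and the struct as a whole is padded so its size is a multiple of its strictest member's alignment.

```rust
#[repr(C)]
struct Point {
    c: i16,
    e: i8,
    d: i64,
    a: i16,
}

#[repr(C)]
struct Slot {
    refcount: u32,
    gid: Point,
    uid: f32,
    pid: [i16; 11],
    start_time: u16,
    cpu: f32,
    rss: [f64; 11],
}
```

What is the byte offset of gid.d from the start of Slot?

Point: 0..2  c  (2B, 2-aligned); 2..3  e  (1B, 1-aligned); 3..8  -- padding (5B); 8..16  d  (8B, 8-aligned); 16..18  a  (2B, 2-aligned); 18..24  -- tail padding (6B); sizeof = 24, alignof = 8
0..4  refcount  (4B, 4-aligned)
4..8  -- padding (4B)
8..32  gid  (24B, 8-aligned)
within Point: d at 8
8 + 8 = 16

16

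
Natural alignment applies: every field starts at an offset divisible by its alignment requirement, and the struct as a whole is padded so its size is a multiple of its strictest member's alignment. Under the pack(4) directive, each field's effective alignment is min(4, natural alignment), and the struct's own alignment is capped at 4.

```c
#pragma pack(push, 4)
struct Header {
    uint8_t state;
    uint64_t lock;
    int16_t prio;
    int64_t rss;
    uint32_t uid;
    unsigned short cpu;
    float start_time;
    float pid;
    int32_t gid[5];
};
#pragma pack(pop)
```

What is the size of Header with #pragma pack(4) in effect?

60

0..1  state  (1B, 1-aligned)
1..4  -- padding (3B)
4..12  lock  (8B, 4-aligned)
12..14  prio  (2B, 2-aligned)
14..16  -- padding (2B)
16..24  rss  (8B, 4-aligned)
24..28  uid  (4B, 4-aligned)
28..30  cpu  (2B, 2-aligned)
30..32  -- padding (2B)
32..36  start_time  (4B, 4-aligned)
36..40  pid  (4B, 4-aligned)
40..60  gid  (20B, 4-aligned)
sizeof = 60, alignof = 4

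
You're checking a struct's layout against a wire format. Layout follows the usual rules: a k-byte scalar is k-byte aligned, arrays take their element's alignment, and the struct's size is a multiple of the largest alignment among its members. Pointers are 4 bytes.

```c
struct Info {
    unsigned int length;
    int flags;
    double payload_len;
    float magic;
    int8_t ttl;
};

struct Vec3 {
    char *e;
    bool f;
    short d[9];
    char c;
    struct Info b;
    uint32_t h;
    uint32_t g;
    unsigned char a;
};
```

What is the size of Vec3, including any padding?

72 bytes

Info: 0..4  length  (4B, 4-aligned); 4..8  flags  (4B, 4-aligned); 8..16  payload_len  (8B, 8-aligned); 16..20  magic  (4B, 4-aligned); 20..21  ttl  (1B, 1-aligned); 21..24  -- tail padding (3B); sizeof = 24, alignof = 8
0..4  e  (4B, 4-aligned)
4..5  f  (1B, 1-aligned)
5..6  -- padding (1B)
6..24  d  (18B, 2-aligned)
24..25  c  (1B, 1-aligned)
25..32  -- padding (7B)
32..56  b  (24B, 8-aligned)
56..60  h  (4B, 4-aligned)
60..64  g  (4B, 4-aligned)
64..65  a  (1B, 1-aligned)
65..72  -- tail padding (7B)
sizeof = 72, alignof = 8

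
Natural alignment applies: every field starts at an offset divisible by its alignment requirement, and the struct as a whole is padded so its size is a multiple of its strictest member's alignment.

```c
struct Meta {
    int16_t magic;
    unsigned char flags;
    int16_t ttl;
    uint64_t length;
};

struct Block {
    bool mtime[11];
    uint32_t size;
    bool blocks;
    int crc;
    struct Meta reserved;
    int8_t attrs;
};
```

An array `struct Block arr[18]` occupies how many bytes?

864

Meta: magic at 0 (size 2, align 2) → ends 2; flags at 2 (size 1, align 1) → ends 3; pad 1 to align 2 for ttl; ttl at 4 (size 2, align 2) → ends 6; pad 2 to align 8 for length; length at 8 (size 8, align 8) → ends 16; total 16 bytes, alignment 8
mtime at 0 (size 11, align 1) → ends 11
pad 1 to align 4 for size
size at 12 (size 4, align 4) → ends 16
blocks at 16 (size 1, align 1) → ends 17
pad 3 to align 4 for crc
crc at 20 (size 4, align 4) → ends 24
reserved at 24 (size 16, align 8) → ends 40
attrs at 40 (size 1, align 1) → ends 41
tail pad 7 to reach multiple of 8
total 48 bytes, alignment 8
array of 18: 18 × 48 = 864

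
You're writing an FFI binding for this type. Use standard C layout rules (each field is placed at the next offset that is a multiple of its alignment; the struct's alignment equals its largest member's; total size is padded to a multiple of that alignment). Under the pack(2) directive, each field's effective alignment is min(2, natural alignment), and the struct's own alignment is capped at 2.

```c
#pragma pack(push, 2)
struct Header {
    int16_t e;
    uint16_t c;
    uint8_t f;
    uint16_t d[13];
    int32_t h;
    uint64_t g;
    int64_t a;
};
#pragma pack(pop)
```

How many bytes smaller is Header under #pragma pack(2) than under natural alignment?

4

natural layout:
  e at 0 (size 2, align 2) → ends 2
  c at 2 (size 2, align 2) → ends 4
  f at 4 (size 1, align 1) → ends 5
  pad 1 to align 2 for d
  d at 6 (size 26, align 2) → ends 32
  h at 32 (size 4, align 4) → ends 36
  pad 4 to align 8 for g
  g at 40 (size 8, align 8) → ends 48
  a at 48 (size 8, align 8) → ends 56
  total 56 bytes, alignment 8
packed(2) layout:
  e at 0 (size 2, align 2) → ends 2
  c at 2 (size 2, align 2) → ends 4
  f at 4 (size 1, align 1) → ends 5
  pad 1 to align 2 for d
  d at 6 (size 26, align 2) → ends 32
  h at 32 (size 4, align 2) → ends 36
  g at 36 (size 8, align 2) → ends 44
  a at 44 (size 8, align 2) → ends 52
  total 52 bytes, alignment 2
56 − 52 = 4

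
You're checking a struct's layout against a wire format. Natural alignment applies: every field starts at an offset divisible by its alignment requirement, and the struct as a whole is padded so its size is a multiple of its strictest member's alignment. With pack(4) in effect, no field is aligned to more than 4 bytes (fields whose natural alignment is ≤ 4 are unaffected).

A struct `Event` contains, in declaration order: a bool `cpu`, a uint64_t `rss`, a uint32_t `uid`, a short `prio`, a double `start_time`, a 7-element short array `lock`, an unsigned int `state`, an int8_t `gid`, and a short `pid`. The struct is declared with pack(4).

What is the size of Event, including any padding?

52

0..1  cpu  (1B, 1-aligned)
1..4  -- padding (3B)
4..12  rss  (8B, 4-aligned)
12..16  uid  (4B, 4-aligned)
16..18  prio  (2B, 2-aligned)
18..20  -- padding (2B)
20..28  start_time  (8B, 4-aligned)
28..42  lock  (14B, 2-aligned)
42..44  -- padding (2B)
44..48  state  (4B, 4-aligned)
48..49  gid  (1B, 1-aligned)
49..50  -- padding (1B)
50..52  pid  (2B, 2-aligned)
sizeof = 52, alignof = 4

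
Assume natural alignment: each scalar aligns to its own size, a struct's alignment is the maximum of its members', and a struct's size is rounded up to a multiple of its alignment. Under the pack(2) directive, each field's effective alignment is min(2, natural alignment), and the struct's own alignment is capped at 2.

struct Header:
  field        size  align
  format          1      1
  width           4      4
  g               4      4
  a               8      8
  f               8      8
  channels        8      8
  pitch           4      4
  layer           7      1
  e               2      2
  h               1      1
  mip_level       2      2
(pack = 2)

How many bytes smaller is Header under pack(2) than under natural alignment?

12

natural layout:
  @0: format [1B, align 1] → 1
  +3 pad (align 4)
  @4: width [4B, align 4] → 8
  @8: g [4B, align 4] → 12
  +4 pad (align 8)
  @16: a [8B, align 8] → 24
  @24: f [8B, align 8] → 32
  @32: channels [8B, align 8] → 40
  @40: pitch [4B, align 4] → 44
  @44: layer [7B, align 1] → 51
  +1 pad (align 2)
  @52: e [2B, align 2] → 54
  @54: h [1B, align 1] → 55
  +1 pad (align 2)
  @56: mip_level [2B, align 2] → 58
  +6 tail pad (align 8)
  size 64, align 8
packed(2) layout:
  @0: format [1B, align 1] → 1
  +1 pad (align 2)
  @2: width [4B, align 2] → 6
  @6: g [4B, align 2] → 10
  @10: a [8B, align 2] → 18
  @18: f [8B, align 2] → 26
  @26: channels [8B, align 2] → 34
  @34: pitch [4B, align 2] → 38
  @38: layer [7B, align 1] → 45
  +1 pad (align 2)
  @46: e [2B, align 2] → 48
  @48: h [1B, align 1] → 49
  +1 pad (align 2)
  @50: mip_level [2B, align 2] → 52
  size 52, align 2
64 − 52 = 12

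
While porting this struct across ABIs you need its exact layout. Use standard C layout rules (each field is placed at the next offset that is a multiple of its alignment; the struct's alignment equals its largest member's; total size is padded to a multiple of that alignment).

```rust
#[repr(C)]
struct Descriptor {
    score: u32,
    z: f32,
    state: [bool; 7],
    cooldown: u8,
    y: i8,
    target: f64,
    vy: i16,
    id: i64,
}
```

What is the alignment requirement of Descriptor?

8

member alignments: score=4, z=4, state=1, cooldown=1, y=1, target=8, vy=2, id=8
max = 8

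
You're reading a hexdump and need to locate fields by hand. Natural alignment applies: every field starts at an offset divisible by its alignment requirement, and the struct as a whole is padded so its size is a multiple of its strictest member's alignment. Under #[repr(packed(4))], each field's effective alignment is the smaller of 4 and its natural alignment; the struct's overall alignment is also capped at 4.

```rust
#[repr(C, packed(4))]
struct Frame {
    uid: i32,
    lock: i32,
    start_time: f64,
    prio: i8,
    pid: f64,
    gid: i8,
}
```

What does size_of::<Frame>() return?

32

0..4  uid  (4B, 4-aligned)
4..8  lock  (4B, 4-aligned)
8..16  start_time  (8B, 4-aligned)
16..17  prio  (1B, 1-aligned)
17..20  -- padding (3B)
20..28  pid  (8B, 4-aligned)
28..29  gid  (1B, 1-aligned)
29..32  -- tail padding (3B)
sizeof = 32, alignof = 4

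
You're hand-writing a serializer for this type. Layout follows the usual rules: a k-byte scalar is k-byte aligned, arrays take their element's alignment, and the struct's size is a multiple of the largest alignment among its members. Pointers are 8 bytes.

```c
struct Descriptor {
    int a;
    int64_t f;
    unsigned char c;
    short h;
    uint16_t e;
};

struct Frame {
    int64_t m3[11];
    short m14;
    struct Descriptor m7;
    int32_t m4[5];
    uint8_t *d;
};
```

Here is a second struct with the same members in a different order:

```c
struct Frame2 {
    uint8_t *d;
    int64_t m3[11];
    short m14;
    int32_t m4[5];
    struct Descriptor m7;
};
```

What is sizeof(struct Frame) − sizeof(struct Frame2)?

Descriptor: @0: a [4B, align 4] → 4; +4 pad (align 8); @8: f [8B, align 8] → 16; @16: c [1B, align 1] → 17; +1 pad (align 2); @18: h [2B, align 2] → 20; @20: e [2B, align 2] → 22; +2 tail pad (align 8); size 24, align 8
@0: m3 [88B, align 8] → 88
@88: m14 [2B, align 2] → 90
+6 pad (align 8)
@96: m7 [24B, align 8] → 120
@120: m4 [20B, align 4] → 140
+4 pad (align 8)
@144: d [8B, align 8] → 152
size 152, align 8
— Frame2 —
@0: d [8B, align 8] → 8
@8: m3 [88B, align 8] → 96
@96: m14 [2B, align 2] → 98
+2 pad (align 4)
@100: m4 [20B, align 4] → 120
@120: m7 [24B, align 8] → 144
size 144, align 8
152 − 144 = 8

8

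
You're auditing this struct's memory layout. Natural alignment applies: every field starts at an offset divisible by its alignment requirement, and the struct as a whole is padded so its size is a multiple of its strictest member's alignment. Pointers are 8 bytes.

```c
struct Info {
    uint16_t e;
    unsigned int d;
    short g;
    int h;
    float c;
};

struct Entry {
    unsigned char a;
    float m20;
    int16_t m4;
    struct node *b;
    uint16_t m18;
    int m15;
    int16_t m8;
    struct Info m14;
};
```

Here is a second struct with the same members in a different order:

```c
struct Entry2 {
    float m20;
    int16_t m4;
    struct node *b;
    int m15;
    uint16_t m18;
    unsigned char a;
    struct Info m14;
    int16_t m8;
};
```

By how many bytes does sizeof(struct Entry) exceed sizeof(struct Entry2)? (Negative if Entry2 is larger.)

Info: e at 0 (size 2, align 2) → ends 2; pad 2 to align 4 for d; d at 4 (size 4, align 4) → ends 8; g at 8 (size 2, align 2) → ends 10; pad 2 to align 4 for h; h at 12 (size 4, align 4) → ends 16; c at 16 (size 4, align 4) → ends 20; total 20 bytes, alignment 4
a at 0 (size 1, align 1) → ends 1
pad 3 to align 4 for m20
m20 at 4 (size 4, align 4) → ends 8
m4 at 8 (size 2, align 2) → ends 10
pad 6 to align 8 for b
b at 16 (size 8, align 8) → ends 24
m18 at 24 (size 2, align 2) → ends 26
pad 2 to align 4 for m15
m15 at 28 (size 4, align 4) → ends 32
m8 at 32 (size 2, align 2) → ends 34
pad 2 to align 4 for m14
m14 at 36 (size 20, align 4) → ends 56
total 56 bytes, alignment 8
— Entry2 —
m20 at 0 (size 4, align 4) → ends 4
m4 at 4 (size 2, align 2) → ends 6
pad 2 to align 8 for b
b at 8 (size 8, align 8) → ends 16
m15 at 16 (size 4, align 4) → ends 20
m18 at 20 (size 2, align 2) → ends 22
a at 22 (size 1, align 1) → ends 23
pad 1 to align 4 for m14
m14 at 24 (size 20, align 4) → ends 44
m8 at 44 (size 2, align 2) → ends 46
tail pad 2 to reach multiple of 8
total 48 bytes, alignment 8
56 − 48 = 8

8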